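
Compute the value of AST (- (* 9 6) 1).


Evaluate inner: (* 9 6) = 54
Evaluate root: (- 54 1) = 53
Result: 53


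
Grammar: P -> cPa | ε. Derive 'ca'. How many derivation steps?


Derivation: P => cPa => ca
Steps: 2


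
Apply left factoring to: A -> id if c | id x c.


Common prefix: 'id'
Factored: A -> id A', A' -> if c | x c


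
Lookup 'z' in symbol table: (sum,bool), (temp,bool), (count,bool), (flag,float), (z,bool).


Lookup 'z' → type bool


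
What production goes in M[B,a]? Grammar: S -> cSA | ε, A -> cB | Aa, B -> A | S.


For [B, a]: S is nullable and 'a' ∈ FOLLOW(B)
Entry: B -> S


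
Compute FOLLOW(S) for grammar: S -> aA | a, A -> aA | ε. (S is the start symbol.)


$ ∈ FOLLOW(S). For each A -> αBβ: add FIRST(β)\{ε} to FOLLOW(B); if β nullable, add FOLLOW(A).
FOLLOW(S) = {$}


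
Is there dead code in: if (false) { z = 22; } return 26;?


condition is constant false, so the whole block is unreachable
Dead: 'if (false) { z = 22; }'


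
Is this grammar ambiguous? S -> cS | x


right-linear, alternatives start with distinct terminals 'c' vs 'x': unique leftmost derivation
Unambiguous


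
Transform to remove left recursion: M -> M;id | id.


Left-recursive alternatives: M;id; non-recursive: id
Introduce M': M -> idM', M' -> ;idM' | ε


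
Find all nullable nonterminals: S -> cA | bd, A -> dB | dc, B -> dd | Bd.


A nonterminal is nullable iff some alternative derives ε (directly, or every symbol in it is nullable)
Nullable: {}


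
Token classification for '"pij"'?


Pattern: double-quoted sequence
Type: STRING_LITERAL


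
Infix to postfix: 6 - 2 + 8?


Left to right (same or higher precedence on left)
Postfix: 6 2 - 8 +


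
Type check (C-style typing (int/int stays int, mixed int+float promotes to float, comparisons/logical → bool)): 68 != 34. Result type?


Operand types: int != int
Rule: comparison yields bool
Result type: bool


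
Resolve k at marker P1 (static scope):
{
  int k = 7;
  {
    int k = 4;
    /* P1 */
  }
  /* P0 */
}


k declared in the same block as P1
k = 4


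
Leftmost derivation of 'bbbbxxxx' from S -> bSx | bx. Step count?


Derivation: S => bSx => bbSxx => bbbSxxx => bbbbxxxx
Steps: 4


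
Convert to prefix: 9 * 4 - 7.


left-to-right (same/higher precedence on left): tree is (- (* 9 4) 7)
Prefix: - * 9 4 7


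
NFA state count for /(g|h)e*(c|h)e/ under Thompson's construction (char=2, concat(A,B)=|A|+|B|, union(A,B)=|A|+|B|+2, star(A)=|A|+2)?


Syntax tree has 6 char leaf(s), 2 union(s), 1 star(s)
chars contribute 6×2 = 12; each union adds +2; each star adds +2
Total: 12 + 4 + 2 = 18 states


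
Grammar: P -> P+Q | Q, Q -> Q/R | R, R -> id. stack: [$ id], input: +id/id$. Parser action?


'id' on top is the handle for R -> id
Action: reduce (R -> id)


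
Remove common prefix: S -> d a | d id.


Common prefix: 'd'
Factored: S -> d S', S' -> a | id


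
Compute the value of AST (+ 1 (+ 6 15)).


Evaluate inner: (+ 6 15) = 21
Evaluate root: (+ 1 21) = 22
Result: 22


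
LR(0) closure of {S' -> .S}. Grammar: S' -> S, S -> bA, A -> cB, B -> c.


Start: S' -> .S
For each item with dot before a nonterminal B, add B -> .γ for every B-production
Closure: [S' -> .S, S -> .bA]


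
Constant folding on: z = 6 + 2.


6 + 2 = 8 at compile time
Optimized: z = 8


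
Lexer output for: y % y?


Scan left to right, longest-match per lexeme
Tokens: ID(y), OP(%), ID(y)


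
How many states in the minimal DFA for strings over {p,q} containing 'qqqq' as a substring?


KMP-style automaton: 4 progress states + 1 absorbing accept = 5
Minimal DFA: 5 states


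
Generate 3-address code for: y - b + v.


Break into single-operator statements:
t1 = y - b
t2 = t1 + v


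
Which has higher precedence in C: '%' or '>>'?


'%' is multiplicative (level 10); '>>' is shift (level 8)
Higher level binds tighter
'%' has higher precedence than '>>'


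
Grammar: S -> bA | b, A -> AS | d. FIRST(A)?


Per alternative of A: FIRST(AS) = {d}; FIRST(d) = {d}
FIRST(A) = {d}


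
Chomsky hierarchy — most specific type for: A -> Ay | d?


Left-linear: every RHS is a terminal or one nonterminal followed by a terminal
Classification: Type 3 (Regular)


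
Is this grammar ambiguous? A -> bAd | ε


balanced b^n…d^n: each string has a unique parse
Unambiguous


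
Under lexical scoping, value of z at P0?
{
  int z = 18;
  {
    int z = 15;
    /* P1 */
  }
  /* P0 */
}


z declared in the same block as P0
z = 18


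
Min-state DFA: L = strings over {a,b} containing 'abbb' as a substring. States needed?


KMP-style automaton: 4 progress states + 1 absorbing accept = 5
Minimal DFA: 5 states


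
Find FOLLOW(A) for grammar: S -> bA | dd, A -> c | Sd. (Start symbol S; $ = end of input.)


$ ∈ FOLLOW(S). For each A -> αBβ: add FIRST(β)\{ε} to FOLLOW(B); if β nullable, add FOLLOW(A).
FOLLOW(A) = {$, d}


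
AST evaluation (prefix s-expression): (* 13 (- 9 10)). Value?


Evaluate inner: (- 9 10) = -1
Evaluate root: (* 13 -1) = -13
Result: -13


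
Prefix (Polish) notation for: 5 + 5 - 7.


left-to-right (same/higher precedence on left): tree is (- (+ 5 5) 7)
Prefix: - + 5 5 7


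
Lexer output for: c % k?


Scan left to right, longest-match per lexeme
Tokens: ID(c), OP(%), ID(k)


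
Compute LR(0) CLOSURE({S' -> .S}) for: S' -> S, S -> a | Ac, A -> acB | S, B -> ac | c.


Start: S' -> .S
For each item with dot before a nonterminal B, add B -> .γ for every B-production
Closure: [S' -> .S, S -> .a, S -> .Ac, A -> .acB, A -> .S]


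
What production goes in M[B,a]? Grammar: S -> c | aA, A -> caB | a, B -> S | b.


For [B, a]: 'a' ∈ FIRST(S)
Entry: B -> S


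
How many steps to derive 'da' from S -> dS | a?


Derivation: S => dS => da
Steps: 2


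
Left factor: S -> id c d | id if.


Common prefix: 'id'
Factored: S -> id S', S' -> c d | if


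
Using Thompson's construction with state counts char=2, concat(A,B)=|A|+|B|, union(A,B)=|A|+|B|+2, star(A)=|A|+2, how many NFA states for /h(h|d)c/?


Syntax tree has 4 char leaf(s), 1 union(s), 0 star(s)
chars contribute 4×2 = 8; each union adds +2; each star adds +2
Total: 8 + 2 + 0 = 10 states


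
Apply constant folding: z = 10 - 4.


10 - 4 = 6 at compile time
Optimized: z = 6


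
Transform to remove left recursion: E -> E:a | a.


Left-recursive alternatives: E:a; non-recursive: a
Introduce E': E -> aE', E' -> :aE' | ε


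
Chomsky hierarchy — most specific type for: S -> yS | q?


Right-linear: every RHS is a terminal or a terminal followed by one nonterminal
Classification: Type 3 (Regular)


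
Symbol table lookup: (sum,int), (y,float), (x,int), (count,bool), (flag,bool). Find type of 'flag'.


Lookup 'flag' → type bool


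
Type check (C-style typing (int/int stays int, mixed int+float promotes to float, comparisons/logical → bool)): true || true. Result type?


Operand types: bool || bool
Rule: logical operators take bool operands and yield bool
Result type: bool


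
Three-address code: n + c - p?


Break into single-operator statements:
t1 = n + c
t2 = t1 - p


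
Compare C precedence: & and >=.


'>=' is relational (level 7); '&' is bitwise AND (level 5)
Higher level binds tighter
'>=' has higher precedence than '&'


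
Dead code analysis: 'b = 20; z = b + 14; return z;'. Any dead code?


b is read by z's definition; z is returned
No dead code


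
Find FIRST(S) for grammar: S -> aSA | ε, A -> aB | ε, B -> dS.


Per alternative of S: FIRST(aSA) = {a}; FIRST(ε) = {ε}
FIRST(S) = {a, ε}


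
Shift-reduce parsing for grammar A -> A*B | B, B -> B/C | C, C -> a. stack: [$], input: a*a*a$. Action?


no handle on stack; shift 'a'
Action: shift


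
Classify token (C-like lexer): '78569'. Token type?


Pattern: digits only
Type: INTEGER_LITERAL


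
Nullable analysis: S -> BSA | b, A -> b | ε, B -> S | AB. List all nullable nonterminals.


A nonterminal is nullable iff some alternative derives ε (directly, or every symbol in it is nullable)
Nullable: {A}


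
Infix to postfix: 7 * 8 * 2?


Left to right (same or higher precedence on left)
Postfix: 7 8 * 2 *


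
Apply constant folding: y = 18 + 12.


18 + 12 = 30 at compile time
Optimized: y = 30


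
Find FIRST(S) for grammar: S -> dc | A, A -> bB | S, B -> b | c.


Per alternative of S: FIRST(dc) = {d}; FIRST(A) = {b, d}
FIRST(S) = {b, d}


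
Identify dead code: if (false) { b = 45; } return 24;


condition is constant false, so the whole block is unreachable
Dead: 'if (false) { b = 45; }'


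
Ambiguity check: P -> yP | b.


right-linear, alternatives start with distinct terminals 'y' vs 'b': unique leftmost derivation
Unambiguous


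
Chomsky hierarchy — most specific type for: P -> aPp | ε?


Single nonterminal LHS, but a^n p^n is not regular
Classification: Type 2 (Context-Free)


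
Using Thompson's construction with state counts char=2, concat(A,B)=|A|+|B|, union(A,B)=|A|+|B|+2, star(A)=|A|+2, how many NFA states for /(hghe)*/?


Syntax tree has 4 char leaf(s), 0 union(s), 1 star(s)
chars contribute 4×2 = 8; each union adds +2; each star adds +2
Total: 8 + 0 + 2 = 10 states


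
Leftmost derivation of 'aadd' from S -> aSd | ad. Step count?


Derivation: S => aSd => aadd
Steps: 2


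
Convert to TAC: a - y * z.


Break into single-operator statements:
t1 = y * z
t2 = a - t1


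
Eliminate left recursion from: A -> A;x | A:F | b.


Left-recursive alternatives: A;x, A:F; non-recursive: b
Introduce A': A -> bA', A' -> ;xA' | :FA' | ε


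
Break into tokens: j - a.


Scan left to right, longest-match per lexeme
Tokens: ID(j), OP(-), ID(a)


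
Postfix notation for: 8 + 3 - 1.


Left to right (same or higher precedence on left)
Postfix: 8 3 + 1 -


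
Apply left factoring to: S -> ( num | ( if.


Common prefix: '('
Factored: S -> ( S', S' -> num | if


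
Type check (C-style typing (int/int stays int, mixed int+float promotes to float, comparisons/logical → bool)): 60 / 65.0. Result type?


Operand types: int / float
Rule: mixed int/float promotes to float; int/int stays int
Result type: float


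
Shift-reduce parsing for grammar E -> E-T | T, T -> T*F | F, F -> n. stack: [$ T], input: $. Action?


lookahead ∉ {*} so T won't extend; reduce E -> T
Action: reduce (E -> T)


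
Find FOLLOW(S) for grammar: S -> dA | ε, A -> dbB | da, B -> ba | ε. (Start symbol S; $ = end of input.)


$ ∈ FOLLOW(S). For each A -> αBβ: add FIRST(β)\{ε} to FOLLOW(B); if β nullable, add FOLLOW(A).
FOLLOW(S) = {$}


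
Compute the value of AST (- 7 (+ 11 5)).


Evaluate inner: (+ 11 5) = 16
Evaluate root: (- 7 16) = -9
Result: -9


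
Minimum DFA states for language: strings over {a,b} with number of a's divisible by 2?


Track (count of a) mod 2: states 0..1, accept at 0
Minimal DFA: 2 states


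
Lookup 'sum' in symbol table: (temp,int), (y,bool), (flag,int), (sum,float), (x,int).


Lookup 'sum' → type float


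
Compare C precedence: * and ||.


'*' is multiplicative (level 10); '||' is logical OR (level 1)
Higher level binds tighter
'*' has higher precedence than '||'


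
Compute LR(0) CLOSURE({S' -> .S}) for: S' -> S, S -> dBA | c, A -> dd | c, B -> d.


Start: S' -> .S
For each item with dot before a nonterminal B, add B -> .γ for every B-production
Closure: [S' -> .S, S -> .dBA, S -> .c]


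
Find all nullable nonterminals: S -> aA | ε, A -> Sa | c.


A nonterminal is nullable iff some alternative derives ε (directly, or every symbol in it is nullable)
Nullable: {S}


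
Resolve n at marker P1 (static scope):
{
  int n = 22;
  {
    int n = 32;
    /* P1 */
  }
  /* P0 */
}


n declared in the same block as P1
n = 32


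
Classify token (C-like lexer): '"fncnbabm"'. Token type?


Pattern: double-quoted sequence
Type: STRING_LITERAL


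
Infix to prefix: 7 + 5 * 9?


'*' binds tighter: tree is (+ 7 (* 5 9))
Prefix: + 7 * 5 9


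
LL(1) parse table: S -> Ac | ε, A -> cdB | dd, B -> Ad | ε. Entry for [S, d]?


For [S, d]: 'd' ∈ FIRST(Ac)
Entry: S -> Ac


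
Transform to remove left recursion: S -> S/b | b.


Left-recursive alternatives: S/b; non-recursive: b
Introduce S': S -> bS', S' -> /bS' | ε


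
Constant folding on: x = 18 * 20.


18 * 20 = 360 at compile time
Optimized: x = 360


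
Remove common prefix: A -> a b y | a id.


Common prefix: 'a'
Factored: A -> a A', A' -> b y | id


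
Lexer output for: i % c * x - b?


Scan left to right, longest-match per lexeme
Tokens: ID(i), OP(%), ID(c), OP(*), ID(x), OP(-), ID(b)


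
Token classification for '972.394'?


Pattern: digits with a decimal point
Type: FLOAT_LITERAL


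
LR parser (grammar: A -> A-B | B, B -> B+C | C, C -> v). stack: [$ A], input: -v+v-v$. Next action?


shift '-' to continue A -> A-B
Action: shift


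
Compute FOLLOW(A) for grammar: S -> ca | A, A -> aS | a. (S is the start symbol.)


$ ∈ FOLLOW(S). For each A -> αBβ: add FIRST(β)\{ε} to FOLLOW(B); if β nullable, add FOLLOW(A).
FOLLOW(A) = {$}


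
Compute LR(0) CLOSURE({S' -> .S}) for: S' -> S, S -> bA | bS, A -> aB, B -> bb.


Start: S' -> .S
For each item with dot before a nonterminal B, add B -> .γ for every B-production
Closure: [S' -> .S, S -> .bA, S -> .bS]


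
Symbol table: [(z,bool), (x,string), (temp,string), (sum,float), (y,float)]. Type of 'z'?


Lookup 'z' → type bool


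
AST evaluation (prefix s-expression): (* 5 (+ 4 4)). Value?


Evaluate inner: (+ 4 4) = 8
Evaluate root: (* 5 8) = 40
Result: 40


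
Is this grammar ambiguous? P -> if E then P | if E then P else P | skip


dangling else: 'if E then if E then skip else skip' parses two ways
Ambiguous


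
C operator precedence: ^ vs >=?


'>=' is relational (level 7); '^' is bitwise XOR (level 4)
Higher level binds tighter
'>=' has higher precedence than '^'


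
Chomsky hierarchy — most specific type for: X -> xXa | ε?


Single nonterminal LHS, but x^n a^n is not regular
Classification: Type 2 (Context-Free)


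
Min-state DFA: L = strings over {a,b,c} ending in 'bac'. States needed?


Track the longest suffix of input matching a prefix of 'bac': 4 classes (prefixes of length 0..3)
Minimal DFA: 4 states


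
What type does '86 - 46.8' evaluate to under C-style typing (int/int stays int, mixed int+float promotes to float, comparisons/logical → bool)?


Operand types: int - float
Rule: mixed int/float promotes to float; int/int stays int
Result type: float


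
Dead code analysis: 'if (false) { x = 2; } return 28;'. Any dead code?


condition is constant false, so the whole block is unreachable
Dead: 'if (false) { x = 2; }'


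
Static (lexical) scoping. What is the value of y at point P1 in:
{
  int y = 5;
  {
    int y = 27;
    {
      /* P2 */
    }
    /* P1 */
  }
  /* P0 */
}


y declared in the same block as P1
y = 27


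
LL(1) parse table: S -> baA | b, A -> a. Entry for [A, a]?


For [A, a]: 'a' ∈ FIRST(a)
Entry: A -> a


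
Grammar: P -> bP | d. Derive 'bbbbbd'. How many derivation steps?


Derivation: P => bP => bbP => bbbP => bbbbP => bbbbbP => bbbbbd
Steps: 6


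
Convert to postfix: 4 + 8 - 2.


Left to right (same or higher precedence on left)
Postfix: 4 8 + 2 -


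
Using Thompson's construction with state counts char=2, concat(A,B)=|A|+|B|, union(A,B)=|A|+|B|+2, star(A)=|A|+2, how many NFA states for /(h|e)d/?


Syntax tree has 3 char leaf(s), 1 union(s), 0 star(s)
chars contribute 3×2 = 6; each union adds +2; each star adds +2
Total: 6 + 2 + 0 = 8 states


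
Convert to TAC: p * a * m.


Break into single-operator statements:
t1 = p * a
t2 = t1 * m


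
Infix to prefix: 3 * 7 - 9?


left-to-right (same/higher precedence on left): tree is (- (* 3 7) 9)
Prefix: - * 3 7 9


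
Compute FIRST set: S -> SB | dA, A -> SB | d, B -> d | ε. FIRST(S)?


Per alternative of S: FIRST(SB) = {d}; FIRST(dA) = {d}
FIRST(S) = {d}


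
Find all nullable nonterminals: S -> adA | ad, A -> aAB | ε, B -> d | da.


A nonterminal is nullable iff some alternative derives ε (directly, or every symbol in it is nullable)
Nullable: {A}


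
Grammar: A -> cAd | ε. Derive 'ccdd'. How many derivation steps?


Derivation: A => cAd => ccAdd => ccdd
Steps: 3


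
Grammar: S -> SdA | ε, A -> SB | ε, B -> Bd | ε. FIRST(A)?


Per alternative of A: FIRST(SB) = {d, ε}; FIRST(ε) = {ε}
FIRST(A) = {d, ε}


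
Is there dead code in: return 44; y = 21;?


statement follows a return and is unreachable
Dead: 'y = 21'


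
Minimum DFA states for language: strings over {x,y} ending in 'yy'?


Track the longest suffix of input matching a prefix of 'yy': 3 classes (prefixes of length 0..2)
Minimal DFA: 3 states


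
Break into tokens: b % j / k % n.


Scan left to right, longest-match per lexeme
Tokens: ID(b), OP(%), ID(j), OP(/), ID(k), OP(%), ID(n)


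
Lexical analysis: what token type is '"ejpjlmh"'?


Pattern: double-quoted sequence
Type: STRING_LITERAL


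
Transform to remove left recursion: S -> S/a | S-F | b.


Left-recursive alternatives: S/a, S-F; non-recursive: b
Introduce S': S -> bS', S' -> /aS' | -FS' | ε


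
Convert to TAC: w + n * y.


Break into single-operator statements:
t1 = n * y
t2 = w + t1


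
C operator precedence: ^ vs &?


'&' is bitwise AND (level 5); '^' is bitwise XOR (level 4)
Higher level binds tighter
'&' has higher precedence than '^'


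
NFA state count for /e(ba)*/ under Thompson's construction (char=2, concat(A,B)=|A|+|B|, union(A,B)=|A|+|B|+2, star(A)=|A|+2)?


Syntax tree has 3 char leaf(s), 0 union(s), 1 star(s)
chars contribute 3×2 = 6; each union adds +2; each star adds +2
Total: 6 + 0 + 2 = 8 states


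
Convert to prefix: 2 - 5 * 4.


'*' binds tighter: tree is (- 2 (* 5 4))
Prefix: - 2 * 5 4


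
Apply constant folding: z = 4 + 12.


4 + 12 = 16 at compile time
Optimized: z = 16


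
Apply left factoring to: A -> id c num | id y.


Common prefix: 'id'
Factored: A -> id A', A' -> c num | y


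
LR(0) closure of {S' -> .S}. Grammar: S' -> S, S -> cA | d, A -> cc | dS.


Start: S' -> .S
For each item with dot before a nonterminal B, add B -> .γ for every B-production
Closure: [S' -> .S, S -> .cA, S -> .d]


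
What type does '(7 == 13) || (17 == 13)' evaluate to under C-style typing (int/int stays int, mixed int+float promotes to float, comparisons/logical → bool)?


Operand types: bool || bool
Rule: logical operators take bool operands and yield bool
Result type: bool


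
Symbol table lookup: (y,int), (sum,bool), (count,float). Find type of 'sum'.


Lookup 'sum' → type bool


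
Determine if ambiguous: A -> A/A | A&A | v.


'v/v&v' has two parse trees (no precedence encoded between / and &)
Ambiguous


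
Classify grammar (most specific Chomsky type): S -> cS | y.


Right-linear: every RHS is a terminal or a terminal followed by one nonterminal
Classification: Type 3 (Regular)


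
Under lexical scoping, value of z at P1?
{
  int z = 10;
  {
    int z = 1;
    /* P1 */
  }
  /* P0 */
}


z declared in the same block as P1
z = 1


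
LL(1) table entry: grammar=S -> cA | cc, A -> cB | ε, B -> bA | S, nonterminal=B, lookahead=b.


For [B, b]: 'b' ∈ FIRST(bA)
Entry: B -> bA


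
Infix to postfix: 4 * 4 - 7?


Left to right (same or higher precedence on left)
Postfix: 4 4 * 7 -


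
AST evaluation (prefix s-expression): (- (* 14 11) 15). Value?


Evaluate inner: (* 14 11) = 154
Evaluate root: (- 154 15) = 139
Result: 139


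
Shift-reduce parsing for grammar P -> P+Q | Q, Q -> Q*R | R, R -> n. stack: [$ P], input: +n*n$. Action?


shift '+' to continue P -> P+Q
Action: shift


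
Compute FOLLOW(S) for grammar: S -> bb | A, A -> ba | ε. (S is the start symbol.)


$ ∈ FOLLOW(S). For each A -> αBβ: add FIRST(β)\{ε} to FOLLOW(B); if β nullable, add FOLLOW(A).
FOLLOW(S) = {$}


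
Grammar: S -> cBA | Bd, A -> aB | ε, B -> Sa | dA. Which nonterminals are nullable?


A nonterminal is nullable iff some alternative derives ε (directly, or every symbol in it is nullable)
Nullable: {A}


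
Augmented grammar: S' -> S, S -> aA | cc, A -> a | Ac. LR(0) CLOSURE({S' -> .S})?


Start: S' -> .S
For each item with dot before a nonterminal B, add B -> .γ for every B-production
Closure: [S' -> .S, S -> .aA, S -> .cc]


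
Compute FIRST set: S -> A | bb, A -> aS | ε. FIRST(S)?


Per alternative of S: FIRST(A) = {a, ε}; FIRST(bb) = {b}
FIRST(S) = {a, b, ε}


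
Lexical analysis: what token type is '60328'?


Pattern: digits only
Type: INTEGER_LITERAL


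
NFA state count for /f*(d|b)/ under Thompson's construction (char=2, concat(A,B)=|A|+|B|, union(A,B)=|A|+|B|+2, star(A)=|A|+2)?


Syntax tree has 3 char leaf(s), 1 union(s), 1 star(s)
chars contribute 3×2 = 6; each union adds +2; each star adds +2
Total: 6 + 2 + 2 = 10 states


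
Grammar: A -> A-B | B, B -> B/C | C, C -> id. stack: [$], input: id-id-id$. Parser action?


no handle on stack; shift 'id'
Action: shift


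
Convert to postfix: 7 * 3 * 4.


Left to right (same or higher precedence on left)
Postfix: 7 3 * 4 *


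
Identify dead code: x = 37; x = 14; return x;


first assignment to x is overwritten before any read
Dead: 'x = 37'


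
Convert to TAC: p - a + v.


Break into single-operator statements:
t1 = p - a
t2 = t1 + v


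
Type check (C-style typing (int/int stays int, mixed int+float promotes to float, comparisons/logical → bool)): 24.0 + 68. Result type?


Operand types: float + int
Rule: mixed int/float promotes to float; int/int stays int
Result type: float


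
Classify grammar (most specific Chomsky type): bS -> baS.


LHS has context (more than one symbol) and |LHS| ≤ |RHS|
Classification: Type 1 (Context-Sensitive)


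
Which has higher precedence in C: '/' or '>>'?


'/' is multiplicative (level 10); '>>' is shift (level 8)
Higher level binds tighter
'/' has higher precedence than '>>'


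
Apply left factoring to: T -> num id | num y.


Common prefix: 'num'
Factored: T -> num T', T' -> id | y


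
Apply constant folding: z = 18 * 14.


18 * 14 = 252 at compile time
Optimized: z = 252


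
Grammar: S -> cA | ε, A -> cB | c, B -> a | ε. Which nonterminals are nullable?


A nonterminal is nullable iff some alternative derives ε (directly, or every symbol in it is nullable)
Nullable: {B, S}


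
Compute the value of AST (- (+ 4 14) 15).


Evaluate inner: (+ 4 14) = 18
Evaluate root: (- 18 15) = 3
Result: 3


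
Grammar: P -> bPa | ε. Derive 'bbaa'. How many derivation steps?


Derivation: P => bPa => bbPaa => bbaa
Steps: 3


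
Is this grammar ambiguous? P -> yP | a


right-linear, alternatives start with distinct terminals 'y' vs 'a': unique leftmost derivation
Unambiguous


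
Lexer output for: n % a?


Scan left to right, longest-match per lexeme
Tokens: ID(n), OP(%), ID(a)


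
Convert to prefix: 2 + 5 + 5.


left-to-right (same/higher precedence on left): tree is (+ (+ 2 5) 5)
Prefix: + + 2 5 5


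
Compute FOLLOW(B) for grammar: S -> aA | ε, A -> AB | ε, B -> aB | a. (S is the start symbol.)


$ ∈ FOLLOW(S). For each A -> αBβ: add FIRST(β)\{ε} to FOLLOW(B); if β nullable, add FOLLOW(A).
FOLLOW(B) = {$, a}


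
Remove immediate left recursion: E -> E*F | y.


Left-recursive alternatives: E*F; non-recursive: y
Introduce E': E -> yE', E' -> *FE' | ε


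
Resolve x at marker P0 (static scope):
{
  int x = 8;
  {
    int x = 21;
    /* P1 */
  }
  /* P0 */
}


x declared in the same block as P0
x = 8


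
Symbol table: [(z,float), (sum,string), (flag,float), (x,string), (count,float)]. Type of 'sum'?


Lookup 'sum' → type string


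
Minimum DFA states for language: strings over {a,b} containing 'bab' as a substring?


KMP-style automaton: 3 progress states + 1 absorbing accept = 4
Minimal DFA: 4 states


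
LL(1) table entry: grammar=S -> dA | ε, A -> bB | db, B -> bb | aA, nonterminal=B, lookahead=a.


For [B, a]: 'a' ∈ FIRST(aA)
Entry: B -> aA


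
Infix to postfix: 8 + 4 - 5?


Left to right (same or higher precedence on left)
Postfix: 8 4 + 5 -


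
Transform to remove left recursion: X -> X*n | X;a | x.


Left-recursive alternatives: X*n, X;a; non-recursive: x
Introduce X': X -> xX', X' -> *nX' | ;aX' | ε


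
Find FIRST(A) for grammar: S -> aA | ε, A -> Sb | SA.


Per alternative of A: FIRST(Sb) = {a, b}; FIRST(SA) = {a, b}
FIRST(A) = {a, b}


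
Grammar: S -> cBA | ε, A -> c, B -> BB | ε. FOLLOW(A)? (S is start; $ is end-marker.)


$ ∈ FOLLOW(S). For each A -> αBβ: add FIRST(β)\{ε} to FOLLOW(B); if β nullable, add FOLLOW(A).
FOLLOW(A) = {$}


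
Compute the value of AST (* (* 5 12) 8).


Evaluate inner: (* 5 12) = 60
Evaluate root: (* 60 8) = 480
Result: 480


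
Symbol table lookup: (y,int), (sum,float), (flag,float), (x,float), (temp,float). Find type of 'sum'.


Lookup 'sum' → type float


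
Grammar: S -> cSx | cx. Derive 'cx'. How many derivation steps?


Derivation: S => cx
Steps: 1


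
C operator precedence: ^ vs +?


'+' is additive (level 9); '^' is bitwise XOR (level 4)
Higher level binds tighter
'+' has higher precedence than '^'


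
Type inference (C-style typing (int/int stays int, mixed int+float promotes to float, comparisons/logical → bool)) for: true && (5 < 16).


Operand types: bool && bool
Rule: logical operators take bool operands and yield bool
Result type: bool


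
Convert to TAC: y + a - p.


Break into single-operator statements:
t1 = y + a
t2 = t1 - p


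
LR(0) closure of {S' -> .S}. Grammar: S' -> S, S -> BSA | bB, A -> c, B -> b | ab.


Start: S' -> .S
For each item with dot before a nonterminal B, add B -> .γ for every B-production
Closure: [S' -> .S, S -> .BSA, S -> .bB, B -> .b, B -> .ab]


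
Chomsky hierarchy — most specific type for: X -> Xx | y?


Left-linear: every RHS is a terminal or one nonterminal followed by a terminal
Classification: Type 3 (Regular)


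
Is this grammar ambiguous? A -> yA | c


right-linear, alternatives start with distinct terminals 'y' vs 'c': unique leftmost derivation
Unambiguous


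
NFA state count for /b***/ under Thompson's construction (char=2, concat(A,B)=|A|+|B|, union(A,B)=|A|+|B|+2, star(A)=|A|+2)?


Syntax tree has 1 char leaf(s), 0 union(s), 3 star(s)
chars contribute 1×2 = 2; each union adds +2; each star adds +2
Total: 2 + 0 + 6 = 8 states


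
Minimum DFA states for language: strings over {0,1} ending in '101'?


Track the longest suffix of input matching a prefix of '101': 4 classes (prefixes of length 0..3)
Minimal DFA: 4 states


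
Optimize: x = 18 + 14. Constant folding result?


18 + 14 = 32 at compile time
Optimized: x = 32


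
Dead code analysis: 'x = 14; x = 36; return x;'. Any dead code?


first assignment to x is overwritten before any read
Dead: 'x = 14'


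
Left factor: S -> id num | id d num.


Common prefix: 'id'
Factored: S -> id S', S' -> num | d num


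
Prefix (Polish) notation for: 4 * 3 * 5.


left-to-right (same/higher precedence on left): tree is (* (* 4 3) 5)
Prefix: * * 4 3 5


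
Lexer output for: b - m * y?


Scan left to right, longest-match per lexeme
Tokens: ID(b), OP(-), ID(m), OP(*), ID(y)


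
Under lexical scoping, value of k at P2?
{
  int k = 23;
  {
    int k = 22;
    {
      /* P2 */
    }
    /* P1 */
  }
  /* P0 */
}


P2's block does not declare k; resolves to the enclosing declaration at depth 1
k = 22


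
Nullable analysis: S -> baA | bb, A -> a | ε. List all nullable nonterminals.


A nonterminal is nullable iff some alternative derives ε (directly, or every symbol in it is nullable)
Nullable: {A}


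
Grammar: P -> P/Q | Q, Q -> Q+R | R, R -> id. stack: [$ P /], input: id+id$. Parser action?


no handle ('P/' is not any RHS); shift 'id'
Action: shift


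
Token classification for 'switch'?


Pattern: reserved word
Type: KEYWORD


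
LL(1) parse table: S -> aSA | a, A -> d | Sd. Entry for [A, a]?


For [A, a]: 'a' ∈ FIRST(Sd)
Entry: A -> Sd


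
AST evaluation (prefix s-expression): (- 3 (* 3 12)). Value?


Evaluate inner: (* 3 12) = 36
Evaluate root: (- 3 36) = -33
Result: -33


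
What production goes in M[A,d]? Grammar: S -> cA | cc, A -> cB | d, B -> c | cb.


For [A, d]: 'd' ∈ FIRST(d)
Entry: A -> d


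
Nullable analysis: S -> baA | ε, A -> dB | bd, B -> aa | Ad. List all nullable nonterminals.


A nonterminal is nullable iff some alternative derives ε (directly, or every symbol in it is nullable)
Nullable: {S}


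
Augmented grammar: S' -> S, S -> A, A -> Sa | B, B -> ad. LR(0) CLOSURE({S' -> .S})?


Start: S' -> .S
For each item with dot before a nonterminal B, add B -> .γ for every B-production
Closure: [S' -> .S, S -> .A, A -> .Sa, A -> .B, B -> .ad]


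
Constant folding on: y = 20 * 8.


20 * 8 = 160 at compile time
Optimized: y = 160


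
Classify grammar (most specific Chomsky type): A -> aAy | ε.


Single nonterminal LHS, but a^n y^n is not regular
Classification: Type 2 (Context-Free)


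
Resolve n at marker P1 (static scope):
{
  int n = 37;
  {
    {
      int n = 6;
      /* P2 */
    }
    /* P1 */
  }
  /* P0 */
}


P1's block does not declare n; resolves to the enclosing declaration at depth 0
n = 37


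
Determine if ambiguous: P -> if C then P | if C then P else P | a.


dangling else: 'if C then if C then a else a' parses two ways
Ambiguous


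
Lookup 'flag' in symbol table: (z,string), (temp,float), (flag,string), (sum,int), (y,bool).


Lookup 'flag' → type string


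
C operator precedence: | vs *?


'*' is multiplicative (level 10); '|' is bitwise OR (level 3)
Higher level binds tighter
'*' has higher precedence than '|'


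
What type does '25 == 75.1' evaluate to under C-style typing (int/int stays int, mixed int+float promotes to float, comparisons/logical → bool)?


Operand types: int == float
Rule: comparison yields bool
Result type: bool


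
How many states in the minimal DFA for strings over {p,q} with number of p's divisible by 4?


Track (count of p) mod 4: states 0..3, accept at 0
Minimal DFA: 4 states


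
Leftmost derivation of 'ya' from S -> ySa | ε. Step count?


Derivation: S => ySa => ya
Steps: 2


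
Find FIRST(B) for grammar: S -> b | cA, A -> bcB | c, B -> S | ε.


Per alternative of B: FIRST(S) = {b, c}; FIRST(ε) = {ε}
FIRST(B) = {b, c, ε}


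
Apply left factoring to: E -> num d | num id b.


Common prefix: 'num'
Factored: E -> num E', E' -> d | id b


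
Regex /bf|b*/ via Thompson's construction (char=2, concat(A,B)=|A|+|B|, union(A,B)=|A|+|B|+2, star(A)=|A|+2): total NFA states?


Syntax tree has 3 char leaf(s), 1 union(s), 1 star(s)
chars contribute 3×2 = 6; each union adds +2; each star adds +2
Total: 6 + 2 + 2 = 10 states


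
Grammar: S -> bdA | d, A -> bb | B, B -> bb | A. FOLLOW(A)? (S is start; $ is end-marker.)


$ ∈ FOLLOW(S). For each A -> αBβ: add FIRST(β)\{ε} to FOLLOW(B); if β nullable, add FOLLOW(A).
FOLLOW(A) = {$}


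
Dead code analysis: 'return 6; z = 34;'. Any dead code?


statement follows a return and is unreachable
Dead: 'z = 34'


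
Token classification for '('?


Pattern: delimiter/punctuation
Type: PUNCTUATION


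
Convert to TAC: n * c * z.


Break into single-operator statements:
t1 = n * c
t2 = t1 * z


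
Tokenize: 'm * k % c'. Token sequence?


Scan left to right, longest-match per lexeme
Tokens: ID(m), OP(*), ID(k), OP(%), ID(c)


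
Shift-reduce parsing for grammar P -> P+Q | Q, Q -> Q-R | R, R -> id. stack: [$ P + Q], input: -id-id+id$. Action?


'-' can extend Q; shift to build Q -> Q-R
Action: shift


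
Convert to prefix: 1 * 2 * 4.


left-to-right (same/higher precedence on left): tree is (* (* 1 2) 4)
Prefix: * * 1 2 4


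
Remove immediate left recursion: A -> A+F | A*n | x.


Left-recursive alternatives: A+F, A*n; non-recursive: x
Introduce A': A -> xA', A' -> +FA' | *nA' | ε


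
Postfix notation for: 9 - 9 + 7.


Left to right (same or higher precedence on left)
Postfix: 9 9 - 7 +


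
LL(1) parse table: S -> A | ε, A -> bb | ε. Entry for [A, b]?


For [A, b]: 'b' ∈ FIRST(bb)
Entry: A -> bb


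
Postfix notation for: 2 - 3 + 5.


Left to right (same or higher precedence on left)
Postfix: 2 3 - 5 +


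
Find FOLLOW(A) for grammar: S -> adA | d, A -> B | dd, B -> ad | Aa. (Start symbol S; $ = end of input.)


$ ∈ FOLLOW(S). For each A -> αBβ: add FIRST(β)\{ε} to FOLLOW(B); if β nullable, add FOLLOW(A).
FOLLOW(A) = {$, a}


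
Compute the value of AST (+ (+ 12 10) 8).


Evaluate inner: (+ 12 10) = 22
Evaluate root: (+ 22 8) = 30
Result: 30


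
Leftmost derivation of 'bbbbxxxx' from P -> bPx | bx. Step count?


Derivation: P => bPx => bbPxx => bbbPxxx => bbbbxxxx
Steps: 4


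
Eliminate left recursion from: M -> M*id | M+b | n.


Left-recursive alternatives: M*id, M+b; non-recursive: n
Introduce M': M -> nM', M' -> *idM' | +bM' | ε


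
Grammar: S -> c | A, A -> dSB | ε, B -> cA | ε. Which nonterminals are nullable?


A nonterminal is nullable iff some alternative derives ε (directly, or every symbol in it is nullable)
Nullable: {A, B, S}


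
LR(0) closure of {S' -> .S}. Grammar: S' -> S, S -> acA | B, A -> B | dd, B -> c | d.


Start: S' -> .S
For each item with dot before a nonterminal B, add B -> .γ for every B-production
Closure: [S' -> .S, S -> .acA, S -> .B, B -> .c, B -> .d]


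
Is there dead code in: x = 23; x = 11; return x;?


first assignment to x is overwritten before any read
Dead: 'x = 23'


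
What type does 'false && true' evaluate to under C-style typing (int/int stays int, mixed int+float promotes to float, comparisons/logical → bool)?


Operand types: bool && bool
Rule: logical operators take bool operands and yield bool
Result type: bool


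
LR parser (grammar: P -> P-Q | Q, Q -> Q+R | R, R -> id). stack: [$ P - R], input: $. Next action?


'R' (not preceded by Q+) is the handle for Q -> R
Action: reduce (Q -> R)


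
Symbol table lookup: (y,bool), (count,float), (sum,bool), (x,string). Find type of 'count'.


Lookup 'count' → type float


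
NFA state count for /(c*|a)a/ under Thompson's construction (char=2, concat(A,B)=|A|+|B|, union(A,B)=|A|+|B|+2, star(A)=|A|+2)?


Syntax tree has 3 char leaf(s), 1 union(s), 1 star(s)
chars contribute 3×2 = 6; each union adds +2; each star adds +2
Total: 6 + 2 + 2 = 10 states


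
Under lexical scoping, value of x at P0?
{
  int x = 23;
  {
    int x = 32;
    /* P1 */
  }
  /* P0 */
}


x declared in the same block as P0
x = 23


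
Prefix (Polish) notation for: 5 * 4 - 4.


left-to-right (same/higher precedence on left): tree is (- (* 5 4) 4)
Prefix: - * 5 4 4


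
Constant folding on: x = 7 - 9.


7 - 9 = -2 at compile time
Optimized: x = -2


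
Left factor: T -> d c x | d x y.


Common prefix: 'd'
Factored: T -> d T', T' -> c x | x y


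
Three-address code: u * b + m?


Break into single-operator statements:
t1 = u * b
t2 = t1 + m


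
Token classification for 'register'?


Pattern: reserved word
Type: KEYWORD


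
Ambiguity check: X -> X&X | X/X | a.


'a&a/a' has two parse trees (no precedence encoded between & and /)
Ambiguous


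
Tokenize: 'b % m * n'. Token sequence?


Scan left to right, longest-match per lexeme
Tokens: ID(b), OP(%), ID(m), OP(*), ID(n)


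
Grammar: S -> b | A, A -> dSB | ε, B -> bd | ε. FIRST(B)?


Per alternative of B: FIRST(bd) = {b}; FIRST(ε) = {ε}
FIRST(B) = {b, ε}


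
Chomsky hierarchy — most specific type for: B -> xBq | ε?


Single nonterminal LHS, but x^n q^n is not regular
Classification: Type 2 (Context-Free)


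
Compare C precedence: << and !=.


'<<' is shift (level 8); '!=' is equality (level 6)
Higher level binds tighter
'<<' has higher precedence than '!='


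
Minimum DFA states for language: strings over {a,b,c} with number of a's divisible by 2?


Track (count of a) mod 2: states 0..1, accept at 0
Minimal DFA: 2 states


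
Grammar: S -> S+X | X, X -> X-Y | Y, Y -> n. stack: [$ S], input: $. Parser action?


start symbol S on stack, input exhausted
Action: accept


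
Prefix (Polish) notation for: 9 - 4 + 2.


left-to-right (same/higher precedence on left): tree is (+ (- 9 4) 2)
Prefix: + - 9 4 2


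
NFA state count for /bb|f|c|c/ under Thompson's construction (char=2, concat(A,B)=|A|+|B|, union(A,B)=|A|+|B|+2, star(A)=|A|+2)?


Syntax tree has 5 char leaf(s), 3 union(s), 0 star(s)
chars contribute 5×2 = 10; each union adds +2; each star adds +2
Total: 10 + 6 + 0 = 16 states


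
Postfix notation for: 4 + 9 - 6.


Left to right (same or higher precedence on left)
Postfix: 4 9 + 6 -


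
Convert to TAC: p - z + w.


Break into single-operator statements:
t1 = p - z
t2 = t1 + w


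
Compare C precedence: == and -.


'-' is additive (level 9); '==' is equality (level 6)
Higher level binds tighter
'-' has higher precedence than '=='


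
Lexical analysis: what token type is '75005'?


Pattern: digits only
Type: INTEGER_LITERAL


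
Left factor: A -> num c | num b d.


Common prefix: 'num'
Factored: A -> num A', A' -> c | b d


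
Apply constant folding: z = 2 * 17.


2 * 17 = 34 at compile time
Optimized: z = 34


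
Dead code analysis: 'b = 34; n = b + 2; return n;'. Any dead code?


b is read by n's definition; n is returned
No dead code


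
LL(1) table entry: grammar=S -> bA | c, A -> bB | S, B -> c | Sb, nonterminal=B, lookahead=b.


For [B, b]: 'b' ∈ FIRST(Sb)
Entry: B -> Sb


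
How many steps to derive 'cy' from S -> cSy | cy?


Derivation: S => cy
Steps: 1


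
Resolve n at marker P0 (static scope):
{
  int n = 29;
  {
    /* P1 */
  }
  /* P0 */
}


n declared in the same block as P0
n = 29


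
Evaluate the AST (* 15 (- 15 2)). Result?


Evaluate inner: (- 15 2) = 13
Evaluate root: (* 15 13) = 195
Result: 195


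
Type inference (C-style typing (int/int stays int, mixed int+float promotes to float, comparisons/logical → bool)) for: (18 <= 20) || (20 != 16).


Operand types: bool || bool
Rule: logical operators take bool operands and yield bool
Result type: bool


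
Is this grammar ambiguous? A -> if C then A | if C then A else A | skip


dangling else: 'if C then if C then skip else skip' parses two ways
Ambiguous


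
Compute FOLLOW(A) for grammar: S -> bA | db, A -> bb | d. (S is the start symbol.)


$ ∈ FOLLOW(S). For each A -> αBβ: add FIRST(β)\{ε} to FOLLOW(B); if β nullable, add FOLLOW(A).
FOLLOW(A) = {$}


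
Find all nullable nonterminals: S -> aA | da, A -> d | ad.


A nonterminal is nullable iff some alternative derives ε (directly, or every symbol in it is nullable)
Nullable: {}
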